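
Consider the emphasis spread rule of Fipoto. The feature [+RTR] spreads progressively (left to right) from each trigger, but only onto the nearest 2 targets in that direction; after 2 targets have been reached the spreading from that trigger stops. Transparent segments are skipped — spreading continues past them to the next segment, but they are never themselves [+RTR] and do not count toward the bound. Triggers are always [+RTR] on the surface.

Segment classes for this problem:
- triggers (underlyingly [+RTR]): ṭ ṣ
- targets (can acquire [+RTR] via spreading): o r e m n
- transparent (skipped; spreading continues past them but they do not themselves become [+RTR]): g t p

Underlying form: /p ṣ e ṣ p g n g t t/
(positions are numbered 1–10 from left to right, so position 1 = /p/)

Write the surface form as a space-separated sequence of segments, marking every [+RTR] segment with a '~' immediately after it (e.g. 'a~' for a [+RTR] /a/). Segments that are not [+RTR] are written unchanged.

From /ṣ/ at 2 rightward: 3 /e/ → [+RTR]; 4 /ṣ/ is itself a trigger — this domain ends here.
From /ṣ/ at 4 rightward: 5 /p/ transparent; 6 /g/ transparent; 7 /n/ → [+RTR]; 8 /g/ transparent; 9 /t/ transparent; 10 /t/ transparent; word edge.
[+RTR] positions on the surface: 2 3 4 7.

p ṣ~ e~ ṣ~ p g n~ g t t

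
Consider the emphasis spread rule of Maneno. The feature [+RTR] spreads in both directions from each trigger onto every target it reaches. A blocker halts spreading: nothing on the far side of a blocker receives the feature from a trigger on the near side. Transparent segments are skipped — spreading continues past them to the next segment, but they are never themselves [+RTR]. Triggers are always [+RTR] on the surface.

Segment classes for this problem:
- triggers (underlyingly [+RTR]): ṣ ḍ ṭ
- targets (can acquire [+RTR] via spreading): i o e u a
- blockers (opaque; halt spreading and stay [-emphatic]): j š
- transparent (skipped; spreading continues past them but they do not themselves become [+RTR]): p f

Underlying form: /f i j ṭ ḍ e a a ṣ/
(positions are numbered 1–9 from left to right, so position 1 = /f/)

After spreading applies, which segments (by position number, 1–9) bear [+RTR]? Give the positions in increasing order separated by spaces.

4 5 6 7 8 9

From /ṭ/ at 4 rightward: 5 /ḍ/ is itself a trigger — this domain ends here.
From /ṭ/ at 4 leftward: 3 /j/ blocks.
From /ḍ/ at 5 rightward: 6 /e/ → [+RTR]; 7 /a/ → [+RTR]; 8 /a/ → [+RTR]; 9 /ṣ/ is itself a trigger — this domain ends here.
From /ḍ/ at 5 leftward: 4 /ṭ/ is itself a trigger — this domain ends here.
From /ṣ/ at 9 rightward: word edge.
From /ṣ/ at 9 leftward: 8 /a/ → [+RTR]; 7 /a/ → [+RTR]; 6 /e/ → [+RTR]; 5 /ḍ/ is itself a trigger — this domain ends here.
Target with no active source: position 2 stays [-emphatic].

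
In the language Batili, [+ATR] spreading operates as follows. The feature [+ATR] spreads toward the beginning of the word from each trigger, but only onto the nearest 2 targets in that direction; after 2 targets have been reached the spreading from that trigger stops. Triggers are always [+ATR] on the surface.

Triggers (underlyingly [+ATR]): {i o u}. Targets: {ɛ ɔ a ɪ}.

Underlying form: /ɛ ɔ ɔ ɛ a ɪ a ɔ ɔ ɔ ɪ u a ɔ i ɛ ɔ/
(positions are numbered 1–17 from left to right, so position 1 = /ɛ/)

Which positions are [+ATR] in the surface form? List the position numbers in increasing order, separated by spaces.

From /u/ at 12 leftward: 11 /ɪ/ → [+ATR]; 10 /ɔ/ → [+ATR]; bound reached.
From /i/ at 15 leftward: 14 /ɔ/ → [+ATR]; 13 /a/ → [+ATR]; bound reached.
Targets with no active source: positions 1 2 3 4 5 6 7 8 9 16 17 stay [-ATR].

10 11 12 13 14 15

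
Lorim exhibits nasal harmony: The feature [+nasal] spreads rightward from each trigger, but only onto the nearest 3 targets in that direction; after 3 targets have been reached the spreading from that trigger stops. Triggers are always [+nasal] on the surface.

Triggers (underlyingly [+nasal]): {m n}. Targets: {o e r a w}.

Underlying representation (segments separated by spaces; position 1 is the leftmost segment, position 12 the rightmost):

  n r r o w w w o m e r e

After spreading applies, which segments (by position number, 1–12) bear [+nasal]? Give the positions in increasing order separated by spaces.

From /n/ at 1 rightward: 2 /r/ → [+nasal]; 3 /r/ → [+nasal]; 4 /o/ → [+nasal]; bound reached.
From /m/ at 9 rightward: 10 /e/ → [+nasal]; 11 /r/ → [+nasal]; 12 /e/ → [+nasal]; bound reached.
Targets with no active source: positions 5 6 7 8 stay [-nasal].

1 2 3 4 9 10 11 12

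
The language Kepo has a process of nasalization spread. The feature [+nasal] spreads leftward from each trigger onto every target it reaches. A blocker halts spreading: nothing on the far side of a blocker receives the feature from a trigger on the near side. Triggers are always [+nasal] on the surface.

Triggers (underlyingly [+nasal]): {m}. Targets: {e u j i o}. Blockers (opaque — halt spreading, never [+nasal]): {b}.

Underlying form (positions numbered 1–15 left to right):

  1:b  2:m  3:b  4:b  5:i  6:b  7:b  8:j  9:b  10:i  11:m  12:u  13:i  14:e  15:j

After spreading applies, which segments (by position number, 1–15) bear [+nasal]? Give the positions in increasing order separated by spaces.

From /m/ at 2 leftward: 1 /b/ blocks.
From /m/ at 11 leftward: 10 /i/ → [+nasal]; 9 /b/ blocks.
Targets with no active source: positions 5 8 12 13 14 15 stay [-nasal].

2 10 11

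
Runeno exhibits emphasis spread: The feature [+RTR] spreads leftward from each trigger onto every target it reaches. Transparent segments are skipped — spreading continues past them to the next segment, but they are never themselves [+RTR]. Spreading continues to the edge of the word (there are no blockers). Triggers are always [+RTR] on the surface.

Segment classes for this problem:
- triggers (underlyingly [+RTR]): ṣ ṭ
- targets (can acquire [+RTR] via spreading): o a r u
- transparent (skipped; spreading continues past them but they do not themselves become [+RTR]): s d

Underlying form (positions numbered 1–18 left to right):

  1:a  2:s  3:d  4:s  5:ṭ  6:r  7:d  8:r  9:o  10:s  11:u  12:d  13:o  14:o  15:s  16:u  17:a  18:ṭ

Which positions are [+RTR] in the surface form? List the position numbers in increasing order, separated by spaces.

From /ṭ/ at 5 leftward: 4 /s/ transparent; 3 /d/ transparent; 2 /s/ transparent; 1 /a/ → [+RTR]; word edge.
From /ṭ/ at 18 leftward: 17 /a/ → [+RTR]; 16 /u/ → [+RTR]; 15 /s/ transparent; 14 /o/ → [+RTR]; 13 /o/ → [+RTR]; 12 /d/ transparent; 11 /u/ → [+RTR]; 10 /s/ transparent; 9 /o/ → [+RTR]; 8 /r/ → [+RTR]; 7 /d/ transparent; 6 /r/ → [+RTR]; 5 /ṭ/ is itself a trigger — this domain ends here.

1 5 6 8 9 11 13 14 16 17 18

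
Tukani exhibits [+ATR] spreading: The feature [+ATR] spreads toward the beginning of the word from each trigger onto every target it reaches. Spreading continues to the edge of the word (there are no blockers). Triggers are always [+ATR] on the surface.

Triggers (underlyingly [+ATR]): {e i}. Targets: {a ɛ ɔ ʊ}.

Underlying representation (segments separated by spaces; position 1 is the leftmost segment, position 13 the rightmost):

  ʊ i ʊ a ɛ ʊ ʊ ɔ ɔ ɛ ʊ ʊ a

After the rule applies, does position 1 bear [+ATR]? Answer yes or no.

From /i/ at 2 leftward: 1 /ʊ/ → [+ATR]; word edge.
Targets with no active source: positions 3 4 5 6 7 8 9 10 11 12 13 stay [-ATR].
[+ATR] positions on the surface: 1 2.

yes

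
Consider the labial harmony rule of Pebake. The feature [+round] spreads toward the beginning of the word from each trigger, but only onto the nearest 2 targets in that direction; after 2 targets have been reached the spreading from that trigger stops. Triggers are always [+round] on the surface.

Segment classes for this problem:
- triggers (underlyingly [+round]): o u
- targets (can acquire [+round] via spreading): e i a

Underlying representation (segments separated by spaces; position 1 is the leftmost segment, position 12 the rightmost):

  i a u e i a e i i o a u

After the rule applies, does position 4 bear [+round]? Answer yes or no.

From /u/ at 3 leftward: 2 /a/ → [+round]; 1 /i/ → [+round]; bound reached.
From /o/ at 10 leftward: 9 /i/ → [+round]; 8 /i/ → [+round]; bound reached.
From /u/ at 12 leftward: 11 /a/ → [+round]; 10 /o/ is itself a trigger — this domain ends here.
Targets with no active source: positions 4 5 6 7 stay [-round].
[+round] positions on the surface: 1 2 3 8 9 10 11 12.

no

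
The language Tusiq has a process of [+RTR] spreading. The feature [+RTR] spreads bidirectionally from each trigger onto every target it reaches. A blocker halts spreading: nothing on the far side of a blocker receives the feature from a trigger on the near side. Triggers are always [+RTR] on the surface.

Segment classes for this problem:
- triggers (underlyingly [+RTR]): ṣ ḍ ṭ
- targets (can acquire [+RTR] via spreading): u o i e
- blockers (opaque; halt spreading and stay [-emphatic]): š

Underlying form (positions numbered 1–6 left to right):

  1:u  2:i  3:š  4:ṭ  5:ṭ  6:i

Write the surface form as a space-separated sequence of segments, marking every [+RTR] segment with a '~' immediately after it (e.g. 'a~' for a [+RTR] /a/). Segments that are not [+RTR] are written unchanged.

From /ṭ/ at 4 rightward: 5 /ṭ/ is itself a trigger — this domain ends here.
From /ṭ/ at 4 leftward: 3 /š/ blocks.
From /ṭ/ at 5 rightward: 6 /i/ → [+RTR]; word edge.
From /ṭ/ at 5 leftward: 4 /ṭ/ is itself a trigger — this domain ends here.
Targets with no active source: positions 1 2 stay [-emphatic].
[+RTR] positions on the surface: 4 5 6.

u i š ṭ~ ṭ~ i~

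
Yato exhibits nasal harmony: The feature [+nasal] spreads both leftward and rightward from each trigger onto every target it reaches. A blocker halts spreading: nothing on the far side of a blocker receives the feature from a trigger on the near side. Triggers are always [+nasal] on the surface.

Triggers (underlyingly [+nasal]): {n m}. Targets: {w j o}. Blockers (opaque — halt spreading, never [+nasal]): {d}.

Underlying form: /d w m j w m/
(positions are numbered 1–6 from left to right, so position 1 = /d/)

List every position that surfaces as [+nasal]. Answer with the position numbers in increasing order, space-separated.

2 3 4 5 6

From /m/ at 3 rightward: 4 /j/ → [+nasal]; 5 /w/ → [+nasal]; 6 /m/ is itself a trigger — this domain ends here.
From /m/ at 3 leftward: 2 /w/ → [+nasal]; 1 /d/ blocks.
From /m/ at 6 rightward: word edge.
From /m/ at 6 leftward: 5 /w/ → [+nasal]; 4 /j/ → [+nasal]; 3 /m/ is itself a trigger — this domain ends here.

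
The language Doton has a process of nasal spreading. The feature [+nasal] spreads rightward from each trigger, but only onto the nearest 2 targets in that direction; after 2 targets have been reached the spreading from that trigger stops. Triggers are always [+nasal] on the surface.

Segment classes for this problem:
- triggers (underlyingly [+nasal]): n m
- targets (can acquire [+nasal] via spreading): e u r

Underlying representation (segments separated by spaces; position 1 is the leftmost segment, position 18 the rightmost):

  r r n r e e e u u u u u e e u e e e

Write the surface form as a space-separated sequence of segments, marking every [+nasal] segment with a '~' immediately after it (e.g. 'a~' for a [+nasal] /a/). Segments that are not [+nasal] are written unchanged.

r r n~ r~ e~ e e u u u u u e e u e e e

From /n/ at 3 rightward: 4 /r/ → [+nasal]; 5 /e/ → [+nasal]; bound reached.
Targets with no active source: positions 1 2 6 7 8 9 10 11 12 13 14 15 16 17 18 stay [-nasal].
[+nasal] positions on the surface: 3 4 5.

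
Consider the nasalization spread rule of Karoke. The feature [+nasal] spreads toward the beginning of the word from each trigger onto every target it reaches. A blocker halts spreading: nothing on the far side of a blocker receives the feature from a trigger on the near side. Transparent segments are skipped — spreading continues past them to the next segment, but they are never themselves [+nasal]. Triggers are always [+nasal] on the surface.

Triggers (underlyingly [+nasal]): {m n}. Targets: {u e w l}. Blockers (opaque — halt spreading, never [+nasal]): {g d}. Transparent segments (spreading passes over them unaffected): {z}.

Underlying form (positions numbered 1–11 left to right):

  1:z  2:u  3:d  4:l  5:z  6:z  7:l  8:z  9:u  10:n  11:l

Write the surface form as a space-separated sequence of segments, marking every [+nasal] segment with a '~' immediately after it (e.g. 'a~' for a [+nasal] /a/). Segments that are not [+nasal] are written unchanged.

From /n/ at 10 leftward: 9 /u/ → [+nasal]; 8 /z/ transparent; 7 /l/ → [+nasal]; 6 /z/ transparent; 5 /z/ transparent; 4 /l/ → [+nasal]; 3 /d/ blocks.
Targets with no active source: positions 2 11 stay [-nasal].
[+nasal] positions on the surface: 4 7 9 10.

z u d l~ z z l~ z u~ n~ l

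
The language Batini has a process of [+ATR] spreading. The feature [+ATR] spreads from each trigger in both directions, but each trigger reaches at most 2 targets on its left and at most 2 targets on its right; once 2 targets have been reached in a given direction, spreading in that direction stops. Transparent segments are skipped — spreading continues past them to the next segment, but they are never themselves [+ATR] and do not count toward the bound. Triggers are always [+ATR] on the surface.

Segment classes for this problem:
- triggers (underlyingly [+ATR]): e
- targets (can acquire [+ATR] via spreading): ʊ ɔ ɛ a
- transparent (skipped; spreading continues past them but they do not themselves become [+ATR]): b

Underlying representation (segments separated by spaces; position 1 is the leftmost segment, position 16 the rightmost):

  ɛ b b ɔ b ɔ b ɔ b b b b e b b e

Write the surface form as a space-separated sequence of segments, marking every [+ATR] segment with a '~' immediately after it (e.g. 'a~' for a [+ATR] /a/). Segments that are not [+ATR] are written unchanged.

From /e/ at 13 rightward: 14 /b/ transparent; 15 /b/ transparent; 16 /e/ is itself a trigger — this domain ends here.
From /e/ at 13 leftward: 12 /b/ transparent; 11 /b/ transparent; 10 /b/ transparent; 9 /b/ transparent; 8 /ɔ/ → [+ATR]; 7 /b/ transparent; 6 /ɔ/ → [+ATR]; bound reached.
From /e/ at 16 rightward: word edge.
From /e/ at 16 leftward: 15 /b/ transparent; 14 /b/ transparent; 13 /e/ is itself a trigger — this domain ends here.
Targets with no active source: positions 1 4 stay [-ATR].
[+ATR] positions on the surface: 6 8 13 16.

ɛ b b ɔ b ɔ~ b ɔ~ b b b b e~ b b e~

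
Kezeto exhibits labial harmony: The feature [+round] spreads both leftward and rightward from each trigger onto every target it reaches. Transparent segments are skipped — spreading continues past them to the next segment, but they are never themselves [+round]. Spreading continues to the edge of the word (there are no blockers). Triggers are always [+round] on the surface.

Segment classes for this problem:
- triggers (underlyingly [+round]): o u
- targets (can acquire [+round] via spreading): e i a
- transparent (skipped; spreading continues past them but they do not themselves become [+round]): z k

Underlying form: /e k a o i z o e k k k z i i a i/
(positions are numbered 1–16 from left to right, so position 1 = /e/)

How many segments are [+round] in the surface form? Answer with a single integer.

10

From /o/ at 4 rightward: 5 /i/ → [+round]; 6 /z/ transparent; 7 /o/ is itself a trigger — this domain ends here.
From /o/ at 4 leftward: 3 /a/ → [+round]; 2 /k/ transparent; 1 /e/ → [+round]; word edge.
From /o/ at 7 rightward: 8 /e/ → [+round]; 9 /k/ transparent; 10 /k/ transparent; 11 /k/ transparent; 12 /z/ transparent; 13 /i/ → [+round]; 14 /i/ → [+round]; 15 /a/ → [+round]; 16 /i/ → [+round]; word edge.
From /o/ at 7 leftward: 6 /z/ transparent; 5 /i/ → [+round]; 4 /o/ is itself a trigger — this domain ends here.
[+round] positions on the surface: 1 3 4 5 7 8 13 14 15 16.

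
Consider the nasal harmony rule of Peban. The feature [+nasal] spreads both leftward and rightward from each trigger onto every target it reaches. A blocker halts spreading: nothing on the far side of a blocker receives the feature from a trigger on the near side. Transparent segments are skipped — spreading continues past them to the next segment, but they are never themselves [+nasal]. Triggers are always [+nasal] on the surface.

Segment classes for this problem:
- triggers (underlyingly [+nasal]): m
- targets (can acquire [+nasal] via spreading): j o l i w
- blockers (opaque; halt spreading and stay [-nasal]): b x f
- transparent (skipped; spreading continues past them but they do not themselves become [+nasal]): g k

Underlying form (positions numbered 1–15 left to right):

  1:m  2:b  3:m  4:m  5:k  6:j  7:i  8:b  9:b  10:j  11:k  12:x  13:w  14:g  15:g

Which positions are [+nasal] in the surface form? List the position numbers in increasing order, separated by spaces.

1 3 4 6 7

From /m/ at 1 rightward: 2 /b/ blocks.
From /m/ at 1 leftward: word edge.
From /m/ at 3 rightward: 4 /m/ is itself a trigger — this domain ends here.
From /m/ at 3 leftward: 2 /b/ blocks.
From /m/ at 4 rightward: 5 /k/ transparent; 6 /j/ → [+nasal]; 7 /i/ → [+nasal]; 8 /b/ blocks.
From /m/ at 4 leftward: 3 /m/ is itself a trigger — this domain ends here.
Targets with no active source: positions 10 13 stay [-nasal].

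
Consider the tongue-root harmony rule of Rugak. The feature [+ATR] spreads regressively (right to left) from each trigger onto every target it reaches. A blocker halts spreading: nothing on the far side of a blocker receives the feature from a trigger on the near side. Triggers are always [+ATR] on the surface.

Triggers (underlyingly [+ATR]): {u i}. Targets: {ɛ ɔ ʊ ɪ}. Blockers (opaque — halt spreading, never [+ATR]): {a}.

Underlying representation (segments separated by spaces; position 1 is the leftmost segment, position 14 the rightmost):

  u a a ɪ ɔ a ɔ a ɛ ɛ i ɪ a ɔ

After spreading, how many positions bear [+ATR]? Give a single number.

4

From /u/ at 1 leftward: word edge.
From /i/ at 11 leftward: 10 /ɛ/ → [+ATR]; 9 /ɛ/ → [+ATR]; 8 /a/ blocks.
Targets with no active source: positions 4 5 7 12 14 stay [-ATR].
[+ATR] positions on the surface: 1 9 10 11.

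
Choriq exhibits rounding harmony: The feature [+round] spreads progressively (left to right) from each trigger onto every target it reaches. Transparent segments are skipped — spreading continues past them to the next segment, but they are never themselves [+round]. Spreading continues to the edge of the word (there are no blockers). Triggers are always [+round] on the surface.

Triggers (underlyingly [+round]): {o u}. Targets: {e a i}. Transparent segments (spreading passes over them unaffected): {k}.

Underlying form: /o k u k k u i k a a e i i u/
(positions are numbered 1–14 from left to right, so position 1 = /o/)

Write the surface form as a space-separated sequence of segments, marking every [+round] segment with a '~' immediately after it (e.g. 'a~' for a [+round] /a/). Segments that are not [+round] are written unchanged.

o~ k u~ k k u~ i~ k a~ a~ e~ i~ i~ u~

From /o/ at 1 rightward: 2 /k/ transparent; 3 /u/ is itself a trigger — this domain ends here.
From /u/ at 3 rightward: 4 /k/ transparent; 5 /k/ transparent; 6 /u/ is itself a trigger — this domain ends here.
From /u/ at 6 rightward: 7 /i/ → [+round]; 8 /k/ transparent; 9 /a/ → [+round]; 10 /a/ → [+round]; 11 /e/ → [+round]; 12 /i/ → [+round]; 13 /i/ → [+round]; 14 /u/ is itself a trigger — this domain ends here.
From /u/ at 14 rightward: word edge.
[+round] positions on the surface: 1 3 6 7 9 10 11 12 13 14.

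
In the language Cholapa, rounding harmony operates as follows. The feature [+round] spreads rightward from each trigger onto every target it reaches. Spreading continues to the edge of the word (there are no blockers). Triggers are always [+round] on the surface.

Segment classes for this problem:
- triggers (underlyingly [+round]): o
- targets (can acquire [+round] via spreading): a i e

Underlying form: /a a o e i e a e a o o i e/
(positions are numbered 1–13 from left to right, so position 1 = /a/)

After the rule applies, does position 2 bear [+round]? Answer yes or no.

From /o/ at 3 rightward: 4 /e/ → [+round]; 5 /i/ → [+round]; 6 /e/ → [+round]; 7 /a/ → [+round]; 8 /e/ → [+round]; 9 /a/ → [+round]; 10 /o/ is itself a trigger — this domain ends here.
From /o/ at 10 rightward: 11 /o/ is itself a trigger — this domain ends here.
From /o/ at 11 rightward: 12 /i/ → [+round]; 13 /e/ → [+round]; word edge.
Targets with no active source: positions 1 2 stay [-round].
[+round] positions on the surface: 3 4 5 6 7 8 9 10 11 12 13.

no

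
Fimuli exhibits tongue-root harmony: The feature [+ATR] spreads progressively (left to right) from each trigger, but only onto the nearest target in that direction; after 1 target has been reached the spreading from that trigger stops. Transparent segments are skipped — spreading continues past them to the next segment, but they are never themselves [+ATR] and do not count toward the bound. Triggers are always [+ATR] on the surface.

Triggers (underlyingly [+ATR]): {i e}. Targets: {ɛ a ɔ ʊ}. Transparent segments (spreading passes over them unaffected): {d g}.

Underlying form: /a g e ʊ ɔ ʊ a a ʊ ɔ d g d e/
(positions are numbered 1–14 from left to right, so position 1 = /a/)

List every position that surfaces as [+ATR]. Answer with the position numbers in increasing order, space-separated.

From /e/ at 3 rightward: 4 /ʊ/ → [+ATR]; bound reached.
From /e/ at 14 rightward: word edge.
Targets with no active source: positions 1 5 6 7 8 9 10 stay [-ATR].

3 4 14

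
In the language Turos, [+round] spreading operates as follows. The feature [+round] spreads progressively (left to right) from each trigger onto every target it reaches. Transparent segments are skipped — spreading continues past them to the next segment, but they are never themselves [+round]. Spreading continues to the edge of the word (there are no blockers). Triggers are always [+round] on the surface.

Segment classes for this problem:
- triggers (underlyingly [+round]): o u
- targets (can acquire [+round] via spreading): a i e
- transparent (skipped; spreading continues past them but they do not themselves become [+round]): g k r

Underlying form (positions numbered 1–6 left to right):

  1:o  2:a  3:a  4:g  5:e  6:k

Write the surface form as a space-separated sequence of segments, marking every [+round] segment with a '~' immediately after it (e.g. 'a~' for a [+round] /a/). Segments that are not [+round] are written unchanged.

From /o/ at 1 rightward: 2 /a/ → [+round]; 3 /a/ → [+round]; 4 /g/ transparent; 5 /e/ → [+round]; 6 /k/ transparent; word edge.
[+round] positions on the surface: 1 2 3 5.

o~ a~ a~ g e~ k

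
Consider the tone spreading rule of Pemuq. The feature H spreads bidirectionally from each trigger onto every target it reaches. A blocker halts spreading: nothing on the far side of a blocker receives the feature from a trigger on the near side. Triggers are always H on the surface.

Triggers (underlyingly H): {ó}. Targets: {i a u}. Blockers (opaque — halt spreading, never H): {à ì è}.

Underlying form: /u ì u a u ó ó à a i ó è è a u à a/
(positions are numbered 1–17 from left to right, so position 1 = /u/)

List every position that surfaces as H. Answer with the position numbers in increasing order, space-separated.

From /ó/ at 6 rightward: 7 /ó/ is itself a trigger — this domain ends here.
From /ó/ at 6 leftward: 5 /u/ → H; 4 /a/ → H; 3 /u/ → H; 2 /ì/ blocks.
From /ó/ at 7 rightward: 8 /à/ blocks.
From /ó/ at 7 leftward: 6 /ó/ is itself a trigger — this domain ends here.
From /ó/ at 11 rightward: 12 /è/ blocks.
From /ó/ at 11 leftward: 10 /i/ → H; 9 /a/ → H; 8 /à/ blocks.
Targets with no active source: positions 1 14 15 17 stay [-high tone].

3 4 5 6 7 9 10 11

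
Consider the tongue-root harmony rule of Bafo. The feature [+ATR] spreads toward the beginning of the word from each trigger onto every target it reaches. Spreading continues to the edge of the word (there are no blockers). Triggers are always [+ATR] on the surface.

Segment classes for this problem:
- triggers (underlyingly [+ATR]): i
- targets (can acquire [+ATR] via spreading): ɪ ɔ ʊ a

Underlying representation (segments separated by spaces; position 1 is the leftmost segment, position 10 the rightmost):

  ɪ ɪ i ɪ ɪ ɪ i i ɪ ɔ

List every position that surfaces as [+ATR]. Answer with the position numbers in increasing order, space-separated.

From /i/ at 3 leftward: 2 /ɪ/ → [+ATR]; 1 /ɪ/ → [+ATR]; word edge.
From /i/ at 7 leftward: 6 /ɪ/ → [+ATR]; 5 /ɪ/ → [+ATR]; 4 /ɪ/ → [+ATR]; 3 /i/ is itself a trigger — this domain ends here.
From /i/ at 8 leftward: 7 /i/ is itself a trigger — this domain ends here.
Targets with no active source: positions 9 10 stay [-ATR].

1 2 3 4 5 6 7 8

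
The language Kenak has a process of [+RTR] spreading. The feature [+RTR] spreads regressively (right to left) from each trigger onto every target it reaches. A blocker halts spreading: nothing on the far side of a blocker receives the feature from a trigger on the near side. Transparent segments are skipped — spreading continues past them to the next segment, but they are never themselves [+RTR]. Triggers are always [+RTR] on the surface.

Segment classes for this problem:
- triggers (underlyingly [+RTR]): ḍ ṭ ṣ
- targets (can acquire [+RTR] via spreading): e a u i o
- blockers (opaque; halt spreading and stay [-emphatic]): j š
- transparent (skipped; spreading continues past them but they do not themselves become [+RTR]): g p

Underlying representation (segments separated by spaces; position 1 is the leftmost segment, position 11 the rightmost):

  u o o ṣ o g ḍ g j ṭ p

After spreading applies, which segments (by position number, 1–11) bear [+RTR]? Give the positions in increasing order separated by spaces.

From /ṣ/ at 4 leftward: 3 /o/ → [+RTR]; 2 /o/ → [+RTR]; 1 /u/ → [+RTR]; word edge.
From /ḍ/ at 7 leftward: 6 /g/ transparent; 5 /o/ → [+RTR]; 4 /ṣ/ is itself a trigger — this domain ends here.
From /ṭ/ at 10 leftward: 9 /j/ blocks.

1 2 3 4 5 7 10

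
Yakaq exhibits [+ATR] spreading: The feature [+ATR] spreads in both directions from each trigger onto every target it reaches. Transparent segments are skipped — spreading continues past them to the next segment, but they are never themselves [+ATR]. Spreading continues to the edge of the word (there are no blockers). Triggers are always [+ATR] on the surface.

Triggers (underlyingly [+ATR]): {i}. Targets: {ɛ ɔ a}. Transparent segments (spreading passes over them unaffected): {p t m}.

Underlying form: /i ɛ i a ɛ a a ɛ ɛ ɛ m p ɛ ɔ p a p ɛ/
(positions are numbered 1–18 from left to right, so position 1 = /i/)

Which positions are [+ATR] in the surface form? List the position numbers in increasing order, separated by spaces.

From /i/ at 1 rightward: 2 /ɛ/ → [+ATR]; 3 /i/ is itself a trigger — this domain ends here.
From /i/ at 1 leftward: word edge.
From /i/ at 3 rightward: 4 /a/ → [+ATR]; 5 /ɛ/ → [+ATR]; 6 /a/ → [+ATR]; 7 /a/ → [+ATR]; 8 /ɛ/ → [+ATR]; 9 /ɛ/ → [+ATR]; 10 /ɛ/ → [+ATR]; 11 /m/ transparent; 12 /p/ transparent; 13 /ɛ/ → [+ATR]; 14 /ɔ/ → [+ATR]; 15 /p/ transparent; 16 /a/ → [+ATR]; 17 /p/ transparent; 18 /ɛ/ → [+ATR]; word edge.
From /i/ at 3 leftward: 2 /ɛ/ → [+ATR]; 1 /i/ is itself a trigger — this domain ends here.

1 2 3 4 5 6 7 8 9 10 13 14 16 18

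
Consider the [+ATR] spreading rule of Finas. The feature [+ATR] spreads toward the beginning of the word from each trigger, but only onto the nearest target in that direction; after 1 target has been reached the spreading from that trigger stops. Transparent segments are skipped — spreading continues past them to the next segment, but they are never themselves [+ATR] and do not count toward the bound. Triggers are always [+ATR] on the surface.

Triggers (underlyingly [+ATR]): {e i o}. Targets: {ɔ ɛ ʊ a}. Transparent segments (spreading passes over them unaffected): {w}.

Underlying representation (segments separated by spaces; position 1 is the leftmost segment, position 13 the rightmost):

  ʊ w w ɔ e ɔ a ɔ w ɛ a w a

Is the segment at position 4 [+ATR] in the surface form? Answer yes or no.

yes

From /e/ at 5 leftward: 4 /ɔ/ → [+ATR]; bound reached.
Targets with no active source: positions 1 6 7 8 10 11 13 stay [-ATR].
[+ATR] positions on the surface: 4 5.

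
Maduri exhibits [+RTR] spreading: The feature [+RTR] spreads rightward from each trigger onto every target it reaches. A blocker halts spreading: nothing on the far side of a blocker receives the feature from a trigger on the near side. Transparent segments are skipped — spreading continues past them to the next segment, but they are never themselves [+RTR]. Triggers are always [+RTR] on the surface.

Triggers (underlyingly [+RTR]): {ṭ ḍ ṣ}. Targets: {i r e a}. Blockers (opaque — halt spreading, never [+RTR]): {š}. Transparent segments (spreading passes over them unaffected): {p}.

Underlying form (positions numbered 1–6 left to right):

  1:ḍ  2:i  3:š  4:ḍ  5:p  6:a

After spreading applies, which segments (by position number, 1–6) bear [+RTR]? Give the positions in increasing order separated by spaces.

1 2 4 6

From /ḍ/ at 1 rightward: 2 /i/ → [+RTR]; 3 /š/ blocks.
From /ḍ/ at 4 rightward: 5 /p/ transparent; 6 /a/ → [+RTR]; word edge.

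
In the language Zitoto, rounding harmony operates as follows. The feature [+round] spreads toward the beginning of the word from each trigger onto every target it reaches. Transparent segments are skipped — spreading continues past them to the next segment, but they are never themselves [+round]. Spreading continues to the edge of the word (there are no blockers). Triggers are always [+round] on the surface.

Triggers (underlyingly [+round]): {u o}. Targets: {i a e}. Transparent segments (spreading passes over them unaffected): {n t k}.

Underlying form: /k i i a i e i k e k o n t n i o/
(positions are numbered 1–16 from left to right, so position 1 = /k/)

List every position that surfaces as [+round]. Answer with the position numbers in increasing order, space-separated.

2 3 4 5 6 7 9 11 15 16

From /o/ at 11 leftward: 10 /k/ transparent; 9 /e/ → [+round]; 8 /k/ transparent; 7 /i/ → [+round]; 6 /e/ → [+round]; 5 /i/ → [+round]; 4 /a/ → [+round]; 3 /i/ → [+round]; 2 /i/ → [+round]; 1 /k/ transparent; word edge.
From /o/ at 16 leftward: 15 /i/ → [+round]; 14 /n/ transparent; 13 /t/ transparent; 12 /n/ transparent; 11 /o/ is itself a trigger — this domain ends here.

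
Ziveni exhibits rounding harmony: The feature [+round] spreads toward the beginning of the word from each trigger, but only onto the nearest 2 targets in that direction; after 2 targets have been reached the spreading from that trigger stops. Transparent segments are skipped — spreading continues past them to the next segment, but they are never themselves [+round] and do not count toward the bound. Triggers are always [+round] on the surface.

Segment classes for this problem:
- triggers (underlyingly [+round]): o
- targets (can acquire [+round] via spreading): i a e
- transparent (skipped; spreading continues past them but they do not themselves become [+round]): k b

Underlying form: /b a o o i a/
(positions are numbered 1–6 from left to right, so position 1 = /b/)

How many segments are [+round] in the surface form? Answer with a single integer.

3

From /o/ at 3 leftward: 2 /a/ → [+round]; 1 /b/ transparent; word edge.
From /o/ at 4 leftward: 3 /o/ is itself a trigger — this domain ends here.
Targets with no active source: positions 5 6 stay [-round].
[+round] positions on the surface: 2 3 4.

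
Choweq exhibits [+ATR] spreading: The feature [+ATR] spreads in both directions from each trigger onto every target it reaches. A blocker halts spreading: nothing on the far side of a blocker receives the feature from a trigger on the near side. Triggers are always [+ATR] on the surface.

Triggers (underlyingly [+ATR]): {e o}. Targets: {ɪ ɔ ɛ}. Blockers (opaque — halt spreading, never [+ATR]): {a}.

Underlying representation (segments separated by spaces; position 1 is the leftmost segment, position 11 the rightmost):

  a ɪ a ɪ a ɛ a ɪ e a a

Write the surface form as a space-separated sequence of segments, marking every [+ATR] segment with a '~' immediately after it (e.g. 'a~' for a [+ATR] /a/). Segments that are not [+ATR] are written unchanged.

From /e/ at 9 rightward: 10 /a/ blocks.
From /e/ at 9 leftward: 8 /ɪ/ → [+ATR]; 7 /a/ blocks.
Targets with no active source: positions 2 4 6 stay [-ATR].
[+ATR] positions on the surface: 8 9.

a ɪ a ɪ a ɛ a ɪ~ e~ a a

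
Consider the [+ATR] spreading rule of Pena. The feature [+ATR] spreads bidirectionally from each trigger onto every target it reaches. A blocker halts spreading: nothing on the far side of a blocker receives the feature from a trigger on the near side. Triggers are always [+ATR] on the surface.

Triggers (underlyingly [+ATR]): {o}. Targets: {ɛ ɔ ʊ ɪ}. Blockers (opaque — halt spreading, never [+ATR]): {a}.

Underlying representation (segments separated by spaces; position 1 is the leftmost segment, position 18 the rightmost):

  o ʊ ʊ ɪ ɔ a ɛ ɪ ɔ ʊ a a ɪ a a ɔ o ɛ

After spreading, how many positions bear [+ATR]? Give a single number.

From /o/ at 1 rightward: 2 /ʊ/ → [+ATR]; 3 /ʊ/ → [+ATR]; 4 /ɪ/ → [+ATR]; 5 /ɔ/ → [+ATR]; 6 /a/ blocks.
From /o/ at 1 leftward: word edge.
From /o/ at 17 rightward: 18 /ɛ/ → [+ATR]; word edge.
From /o/ at 17 leftward: 16 /ɔ/ → [+ATR]; 15 /a/ blocks.
Targets with no active source: positions 7 8 9 10 13 stay [-ATR].
[+ATR] positions on the surface: 1 2 3 4 5 16 17 18.

8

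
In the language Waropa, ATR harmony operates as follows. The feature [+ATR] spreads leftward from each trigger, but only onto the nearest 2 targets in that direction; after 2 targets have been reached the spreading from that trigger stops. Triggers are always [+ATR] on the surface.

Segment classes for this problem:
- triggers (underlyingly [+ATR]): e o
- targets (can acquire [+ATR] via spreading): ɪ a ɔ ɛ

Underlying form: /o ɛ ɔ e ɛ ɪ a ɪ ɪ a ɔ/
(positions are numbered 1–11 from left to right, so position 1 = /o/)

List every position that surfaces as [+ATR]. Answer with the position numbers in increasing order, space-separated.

1 2 3 4

From /o/ at 1 leftward: word edge.
From /e/ at 4 leftward: 3 /ɔ/ → [+ATR]; 2 /ɛ/ → [+ATR]; bound reached.
Targets with no active source: positions 5 6 7 8 9 10 11 stay [-ATR].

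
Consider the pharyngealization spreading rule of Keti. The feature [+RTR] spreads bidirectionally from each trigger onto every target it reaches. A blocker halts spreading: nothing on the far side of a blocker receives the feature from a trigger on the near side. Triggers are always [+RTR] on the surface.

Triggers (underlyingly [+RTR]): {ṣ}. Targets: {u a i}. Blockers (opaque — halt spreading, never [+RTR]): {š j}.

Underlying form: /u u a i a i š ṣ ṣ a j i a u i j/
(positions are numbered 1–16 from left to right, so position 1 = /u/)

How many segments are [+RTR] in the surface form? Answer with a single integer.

3

From /ṣ/ at 8 rightward: 9 /ṣ/ is itself a trigger — this domain ends here.
From /ṣ/ at 8 leftward: 7 /š/ blocks.
From /ṣ/ at 9 rightward: 10 /a/ → [+RTR]; 11 /j/ blocks.
From /ṣ/ at 9 leftward: 8 /ṣ/ is itself a trigger — this domain ends here.
Targets with no active source: positions 1 2 3 4 5 6 12 13 14 15 stay [-emphatic].
[+RTR] positions on the surface: 8 9 10.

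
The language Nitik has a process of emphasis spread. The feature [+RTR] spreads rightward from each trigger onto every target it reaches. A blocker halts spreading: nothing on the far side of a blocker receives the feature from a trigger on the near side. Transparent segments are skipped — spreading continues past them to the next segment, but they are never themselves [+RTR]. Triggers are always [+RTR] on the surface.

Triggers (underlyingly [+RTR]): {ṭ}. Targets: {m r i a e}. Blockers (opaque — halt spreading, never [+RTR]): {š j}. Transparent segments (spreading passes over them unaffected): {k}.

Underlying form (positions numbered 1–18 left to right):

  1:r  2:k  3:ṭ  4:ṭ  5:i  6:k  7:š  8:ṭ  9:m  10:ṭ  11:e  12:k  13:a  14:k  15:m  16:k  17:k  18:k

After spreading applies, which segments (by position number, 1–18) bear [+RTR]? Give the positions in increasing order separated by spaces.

3 4 5 8 9 10 11 13 15

From /ṭ/ at 3 rightward: 4 /ṭ/ is itself a trigger — this domain ends here.
From /ṭ/ at 4 rightward: 5 /i/ → [+RTR]; 6 /k/ transparent; 7 /š/ blocks.
From /ṭ/ at 8 rightward: 9 /m/ → [+RTR]; 10 /ṭ/ is itself a trigger — this domain ends here.
From /ṭ/ at 10 rightward: 11 /e/ → [+RTR]; 12 /k/ transparent; 13 /a/ → [+RTR]; 14 /k/ transparent; 15 /m/ → [+RTR]; 16 /k/ transparent; 17 /k/ transparent; 18 /k/ transparent; word edge.
Target with no active source: position 1 stays [-emphatic].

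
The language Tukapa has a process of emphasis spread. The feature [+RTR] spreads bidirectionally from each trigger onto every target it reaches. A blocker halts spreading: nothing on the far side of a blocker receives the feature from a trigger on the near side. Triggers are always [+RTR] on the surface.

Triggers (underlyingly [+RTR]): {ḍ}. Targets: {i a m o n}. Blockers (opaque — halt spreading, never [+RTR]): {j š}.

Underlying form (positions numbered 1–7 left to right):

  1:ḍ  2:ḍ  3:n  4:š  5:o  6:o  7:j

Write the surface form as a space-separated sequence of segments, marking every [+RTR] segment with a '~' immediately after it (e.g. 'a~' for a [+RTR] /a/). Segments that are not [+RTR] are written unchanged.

From /ḍ/ at 1 rightward: 2 /ḍ/ is itself a trigger — this domain ends here.
From /ḍ/ at 1 leftward: word edge.
From /ḍ/ at 2 rightward: 3 /n/ → [+RTR]; 4 /š/ blocks.
From /ḍ/ at 2 leftward: 1 /ḍ/ is itself a trigger — this domain ends here.
Targets with no active source: positions 5 6 stay [-emphatic].
[+RTR] positions on the surface: 1 2 3.

ḍ~ ḍ~ n~ š o o j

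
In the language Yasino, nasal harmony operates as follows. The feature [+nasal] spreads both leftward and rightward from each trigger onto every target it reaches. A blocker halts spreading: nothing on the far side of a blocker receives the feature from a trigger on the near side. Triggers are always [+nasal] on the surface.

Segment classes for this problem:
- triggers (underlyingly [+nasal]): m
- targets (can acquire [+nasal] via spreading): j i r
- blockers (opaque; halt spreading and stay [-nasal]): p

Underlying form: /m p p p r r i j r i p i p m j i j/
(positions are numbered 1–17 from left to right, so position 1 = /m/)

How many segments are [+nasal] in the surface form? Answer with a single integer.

5

From /m/ at 1 rightward: 2 /p/ blocks.
From /m/ at 1 leftward: word edge.
From /m/ at 14 rightward: 15 /j/ → [+nasal]; 16 /i/ → [+nasal]; 17 /j/ → [+nasal]; word edge.
From /m/ at 14 leftward: 13 /p/ blocks.
Targets with no active source: positions 5 6 7 8 9 10 12 stay [-nasal].
[+nasal] positions on the surface: 1 14 15 16 17.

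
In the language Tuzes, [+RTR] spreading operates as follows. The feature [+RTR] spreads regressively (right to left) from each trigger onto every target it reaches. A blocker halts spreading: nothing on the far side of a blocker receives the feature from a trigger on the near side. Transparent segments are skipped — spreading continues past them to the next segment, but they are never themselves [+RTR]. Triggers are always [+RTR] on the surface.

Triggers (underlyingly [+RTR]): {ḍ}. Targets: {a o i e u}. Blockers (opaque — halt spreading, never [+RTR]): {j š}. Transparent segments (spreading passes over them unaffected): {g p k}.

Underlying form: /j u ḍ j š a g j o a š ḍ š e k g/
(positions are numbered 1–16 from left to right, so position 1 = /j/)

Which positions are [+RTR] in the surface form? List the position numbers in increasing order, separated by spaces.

2 3 12

From /ḍ/ at 3 leftward: 2 /u/ → [+RTR]; 1 /j/ blocks.
From /ḍ/ at 12 leftward: 11 /š/ blocks.
Targets with no active source: positions 6 9 10 14 stay [-emphatic].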